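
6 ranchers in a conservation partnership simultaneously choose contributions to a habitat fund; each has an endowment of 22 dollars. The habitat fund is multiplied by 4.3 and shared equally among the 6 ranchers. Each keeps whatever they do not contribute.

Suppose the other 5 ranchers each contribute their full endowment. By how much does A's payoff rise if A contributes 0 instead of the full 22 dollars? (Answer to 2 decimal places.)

Switching from a contribution of 22 to 0 lets A keep an extra 22 dollars, but lowers the habitat fund by 22, which costs A their own share of that drop: 4.3/6 × 22 = 15.77.
Net gain = 22 − 15.77 = 6.23. The private return per contributed unit (0.7167) is below 1, so free-riding is indeed the best response regardless of what the others do.

6.23 dollars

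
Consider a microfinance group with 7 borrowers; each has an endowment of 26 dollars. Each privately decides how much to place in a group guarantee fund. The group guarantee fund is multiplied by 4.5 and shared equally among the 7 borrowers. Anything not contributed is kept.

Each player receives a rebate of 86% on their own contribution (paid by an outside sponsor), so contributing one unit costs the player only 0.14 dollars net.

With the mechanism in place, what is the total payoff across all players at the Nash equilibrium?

The effective private return per unit is now (4.5/7) / 0.14 = 4.5918 > 1, so every player's dominant strategy flips to full contribution.
At the Nash equilibrium everyone contributes 26. Group total payoff = 7 × (26 × 0.86 + 4.5 × 26) = 975.52.

975.52 dollars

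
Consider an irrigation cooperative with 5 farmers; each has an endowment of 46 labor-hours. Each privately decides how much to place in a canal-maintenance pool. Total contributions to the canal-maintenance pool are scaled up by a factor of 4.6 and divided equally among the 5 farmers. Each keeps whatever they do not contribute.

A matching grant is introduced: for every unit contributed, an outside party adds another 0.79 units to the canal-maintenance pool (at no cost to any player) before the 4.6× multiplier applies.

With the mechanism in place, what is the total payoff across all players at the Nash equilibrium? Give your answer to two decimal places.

Under the mechanism each unit contributed yields 4.6 × 1.79 / 5 = 1.6468 back to its contributor per unit of net cost, which exceeds 1, making full contribution the dominant choice for everyone.
At the Nash equilibrium everyone contributes 46. Group total payoff = 4.6 × 1.79 × 230 = 1893.82.

1893.82 labor-hours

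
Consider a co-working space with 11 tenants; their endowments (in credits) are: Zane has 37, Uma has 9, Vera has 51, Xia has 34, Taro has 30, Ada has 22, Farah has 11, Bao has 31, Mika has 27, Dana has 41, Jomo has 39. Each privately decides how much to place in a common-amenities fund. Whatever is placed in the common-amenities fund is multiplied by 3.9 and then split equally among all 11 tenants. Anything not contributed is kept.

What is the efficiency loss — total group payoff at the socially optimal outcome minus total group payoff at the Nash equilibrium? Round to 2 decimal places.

962.80 credits

The private return per contributed unit is 3.9/11 = 0.3545 < 1 for every player regardless of endowment, so the Nash equilibrium is zero contribution and the group total is Σ E_j = 37 + 9 + 51 + 34 + 30 + 22 + 11 + 31 + 27 + 41 + 39 = 332.
Each contributed unit returns 3.900 to the group, so the social optimum is full contribution by everyone: group total = 3.900 × 332 = 1294.80.
Efficiency loss = (3.900 − 1) × 332 = 962.80.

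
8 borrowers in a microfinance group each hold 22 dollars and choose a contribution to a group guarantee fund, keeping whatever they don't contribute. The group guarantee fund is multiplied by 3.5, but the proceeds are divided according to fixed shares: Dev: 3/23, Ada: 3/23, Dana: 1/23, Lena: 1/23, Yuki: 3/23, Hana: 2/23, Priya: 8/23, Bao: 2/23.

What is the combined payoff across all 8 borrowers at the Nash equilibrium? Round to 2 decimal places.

Player j's private return per contributed unit is 3.5 × (j's share). Contributing is weakly dominant for j when that share is at least 1/3.5 = 0.2857, and contributing 0 is dominant otherwise.
The only share above 0.2857 is Priya's 8/23, contributing 22; the remaining 7 contribute 0. Total contributed: 22.
The group guarantee fund pays out 3.5 × 22 = 77.00 in total (split across the unequal shares, but the aggregate is all that matters for the group sum).
The 7 free-riders keep 22 each, adding 154. Group total = 154 + 77.00 = 231.00.

231.00 dollars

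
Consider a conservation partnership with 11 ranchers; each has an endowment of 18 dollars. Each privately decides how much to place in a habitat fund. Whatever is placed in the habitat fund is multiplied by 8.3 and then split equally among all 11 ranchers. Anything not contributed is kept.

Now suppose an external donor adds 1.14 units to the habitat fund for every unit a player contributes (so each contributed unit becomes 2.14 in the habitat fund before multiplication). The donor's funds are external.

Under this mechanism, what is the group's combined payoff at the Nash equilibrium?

3516.88 dollars

With the mechanism, a contributed unit returns 8.3 × 2.14 / 11 = 1.6147 per unit of net cost to the contributor — now above 1 — so contributing fully is weakly dominant for every player.
At the Nash equilibrium everyone contributes 18. Group total payoff = 8.3 × 2.14 × 198 = 3516.88.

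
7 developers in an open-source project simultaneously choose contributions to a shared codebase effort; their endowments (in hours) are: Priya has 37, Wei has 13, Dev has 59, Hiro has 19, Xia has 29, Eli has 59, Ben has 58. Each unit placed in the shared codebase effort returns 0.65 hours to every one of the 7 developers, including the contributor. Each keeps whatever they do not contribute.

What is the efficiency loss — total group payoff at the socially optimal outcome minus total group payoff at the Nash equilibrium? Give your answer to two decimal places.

The private return per contributed unit is 0.65 < 1 for everyone, so the Nash equilibrium is zero contribution and the group total is Σ E_j = 37 + 13 + 59 + 19 + 29 + 59 + 58 = 274.
Each contributed unit returns 4.550 to the group, so the social optimum is full contribution by everyone: group total = 4.550 × 274 = 1246.70.
Efficiency loss = (4.550 − 1) × 274 = 972.70.

972.70 hours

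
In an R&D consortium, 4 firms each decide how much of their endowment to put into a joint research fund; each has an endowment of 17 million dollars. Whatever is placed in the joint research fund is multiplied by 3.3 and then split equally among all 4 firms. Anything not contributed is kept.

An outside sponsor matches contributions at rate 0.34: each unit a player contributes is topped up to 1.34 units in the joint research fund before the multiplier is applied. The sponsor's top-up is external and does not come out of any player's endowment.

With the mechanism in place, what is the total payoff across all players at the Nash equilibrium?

300.70 million dollars

Under the mechanism each unit contributed yields 3.3 × 1.34 / 4 = 1.1055 back to its contributor per unit of net cost, which exceeds 1, making full contribution the dominant choice for everyone.
So the Nash equilibrium is full contribution by all 4; the group earns 3.3 × 1.34 × 68 = 300.70.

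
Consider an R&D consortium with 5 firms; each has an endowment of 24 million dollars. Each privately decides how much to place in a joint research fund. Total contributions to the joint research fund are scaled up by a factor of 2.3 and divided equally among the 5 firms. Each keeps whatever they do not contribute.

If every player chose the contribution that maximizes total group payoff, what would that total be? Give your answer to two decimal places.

276.00 million dollars

Each contributed unit returns 2.300 to the group as a whole (0.4600 to each of 5 players), which exceeds 1, so the social optimum is full contribution: group total = 2.300 × 120 = 276.00.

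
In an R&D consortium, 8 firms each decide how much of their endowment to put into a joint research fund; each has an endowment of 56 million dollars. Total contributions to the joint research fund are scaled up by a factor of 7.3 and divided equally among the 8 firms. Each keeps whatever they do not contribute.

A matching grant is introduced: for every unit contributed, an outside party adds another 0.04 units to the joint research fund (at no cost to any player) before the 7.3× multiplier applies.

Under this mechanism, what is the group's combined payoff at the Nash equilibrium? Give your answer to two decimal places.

Even with the mechanism, each unit contributed returns only 7.3 × 1.04 / 8 = 0.9490 per unit of net cost, so contributing nothing is still dominant.
At the Nash equilibrium no one contributes; group total payoff = 8 × 56 = 448.

448.00 million dollars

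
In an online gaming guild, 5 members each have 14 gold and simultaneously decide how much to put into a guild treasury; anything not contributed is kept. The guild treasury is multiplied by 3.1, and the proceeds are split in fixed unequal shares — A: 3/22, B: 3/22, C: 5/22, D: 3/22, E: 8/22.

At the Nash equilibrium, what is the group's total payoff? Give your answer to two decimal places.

For player j, contributing a unit is worthwhile iff 3.1 × (j's share) ≥ 1, i.e. iff j's share is at least 0.3226.
E alone (share 8/22) is above the threshold, contributing 14; the remaining 4 contribute 0. Total contributed: 14.
The guild treasury pays out 3.1 × 14 = 43.40 in total (split across the unequal shares, but the aggregate is all that matters for the group sum).
The 4 free-riders keep 14 each, adding 56. Group total = 56 + 43.40 = 99.40.

99.40 gold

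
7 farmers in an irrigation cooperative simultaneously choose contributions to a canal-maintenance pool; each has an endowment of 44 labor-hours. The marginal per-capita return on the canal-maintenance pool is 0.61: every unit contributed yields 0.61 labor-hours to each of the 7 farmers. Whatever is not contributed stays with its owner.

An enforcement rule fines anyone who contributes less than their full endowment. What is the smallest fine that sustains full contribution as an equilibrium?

Given the others contribute fully, the best deviation is to contribute 0 (any partial contribution still incurs the fine and gives up units whose private return 0.61 is below 1).
Deviating from 44 to 0 saves 44 labor-hours but forfeits the deviator's share of the drop in the canal-maintenance pool: 0.61 × 44 = 26.84.
So the deviation gain is 44 − 26.84 = 17.16, and the fine must be at least 17.16 labor-hours to wipe it out.

17.16 labor-hours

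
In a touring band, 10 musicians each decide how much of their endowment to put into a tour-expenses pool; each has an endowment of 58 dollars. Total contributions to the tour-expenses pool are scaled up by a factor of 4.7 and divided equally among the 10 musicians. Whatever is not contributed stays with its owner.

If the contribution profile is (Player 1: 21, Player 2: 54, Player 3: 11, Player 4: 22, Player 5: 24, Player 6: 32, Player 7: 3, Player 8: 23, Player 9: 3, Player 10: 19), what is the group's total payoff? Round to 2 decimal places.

Total contributed: 21 + 54 + 11 + 22 + 24 + 32 + 3 + 23 + 3 + 19 = 212; total kept: 10 × 58 − 212 = 368.
The tour-expenses pool pays out 4.7 × 212 = 996.40 in aggregate.
Group total = 368 + 996.40 = 1364.40.

1364.40 dollars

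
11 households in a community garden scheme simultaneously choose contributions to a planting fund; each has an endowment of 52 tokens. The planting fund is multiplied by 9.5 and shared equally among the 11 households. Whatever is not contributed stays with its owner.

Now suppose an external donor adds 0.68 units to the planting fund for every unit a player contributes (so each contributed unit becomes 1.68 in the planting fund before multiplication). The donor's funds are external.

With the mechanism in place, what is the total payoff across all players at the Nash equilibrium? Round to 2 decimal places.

With the mechanism, a contributed unit returns 9.5 × 1.68 / 11 = 1.4509 per unit of net cost to the contributor — now above 1 — so contributing fully is weakly dominant for every player.
At the Nash equilibrium everyone contributes 52. Group total payoff = 9.5 × 1.68 × 572 = 9129.12.

9129.12 tokens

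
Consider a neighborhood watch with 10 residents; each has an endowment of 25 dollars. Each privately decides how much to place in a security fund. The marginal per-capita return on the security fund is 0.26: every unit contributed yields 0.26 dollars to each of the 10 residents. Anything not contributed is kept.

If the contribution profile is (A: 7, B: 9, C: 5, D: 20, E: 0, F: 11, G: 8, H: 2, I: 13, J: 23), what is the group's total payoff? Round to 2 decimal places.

406.80 dollars

Total contributed: 7 + 9 + 5 + 20 + 0 + 11 + 8 + 2 + 13 + 23 = 98; total kept: 10 × 25 − 98 = 152.
The security fund pays out 0.26 × 10 × 98 = 254.80 in aggregate.
Group total = 152 + 254.80 = 406.80.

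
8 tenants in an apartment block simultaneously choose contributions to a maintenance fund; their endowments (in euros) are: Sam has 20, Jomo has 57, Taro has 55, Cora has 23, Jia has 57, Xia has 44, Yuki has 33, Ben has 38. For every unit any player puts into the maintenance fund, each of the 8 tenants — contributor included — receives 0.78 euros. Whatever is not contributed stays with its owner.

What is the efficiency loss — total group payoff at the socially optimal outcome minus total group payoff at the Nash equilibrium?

1713.48 euros

The private return per contributed unit is 0.78 < 1 for everyone, so the Nash equilibrium is zero contribution and the group total is Σ E_j = 20 + 57 + 55 + 23 + 57 + 44 + 33 + 38 = 327.
Each contributed unit returns 6.240 to the group, so the social optimum is full contribution by everyone: group total = 6.240 × 327 = 2040.48.
Efficiency loss = (6.240 − 1) × 327 = 1713.48.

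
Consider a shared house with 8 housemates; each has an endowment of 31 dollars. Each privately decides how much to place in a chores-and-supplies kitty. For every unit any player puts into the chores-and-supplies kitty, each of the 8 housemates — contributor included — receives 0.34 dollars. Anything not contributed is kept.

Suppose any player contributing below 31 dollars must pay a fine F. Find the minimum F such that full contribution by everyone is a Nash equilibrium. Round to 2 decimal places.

Given the others contribute fully, the best deviation is to contribute 0 (any partial contribution still incurs the fine and gives up units whose private return 0.34 is below 1).
Deviating from 31 to 0 saves 31 dollars but forfeits the deviator's share of the drop in the chores-and-supplies kitty: 0.34 × 31 = 10.54.
So the deviation gain is 31 − 10.54 = 20.46, and the fine must be at least 20.46 dollars to wipe it out.

20.46 dollars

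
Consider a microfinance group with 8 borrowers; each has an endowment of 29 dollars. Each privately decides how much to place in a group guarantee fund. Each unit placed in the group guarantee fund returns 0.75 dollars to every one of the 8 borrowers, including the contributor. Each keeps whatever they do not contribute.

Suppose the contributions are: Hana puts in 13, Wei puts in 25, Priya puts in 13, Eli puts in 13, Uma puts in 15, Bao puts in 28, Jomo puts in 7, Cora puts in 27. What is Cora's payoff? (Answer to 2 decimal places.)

Total contributed: 13 + 25 + 13 + 13 + 15 + 28 + 7 + 27 = 141.
Each receives 0.75 × 141 = 105.75 from the group guarantee fund.
Cora keeps 29 − 27 = 2, so Cora's payoff is 2 + 105.75 = 107.75.

107.75 dollars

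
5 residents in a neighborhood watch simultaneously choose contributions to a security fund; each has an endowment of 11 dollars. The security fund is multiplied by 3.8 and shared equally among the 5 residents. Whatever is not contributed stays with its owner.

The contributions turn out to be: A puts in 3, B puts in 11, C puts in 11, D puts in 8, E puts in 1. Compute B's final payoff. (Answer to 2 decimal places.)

Total contributed: 3 + 11 + 11 + 8 + 1 = 34.
Each receives 3.8 × 34 / 5 = 25.84 from the security fund.
B keeps 11 − 11 = 0, so B's payoff is 0 + 25.84 = 25.84.

25.84 dollars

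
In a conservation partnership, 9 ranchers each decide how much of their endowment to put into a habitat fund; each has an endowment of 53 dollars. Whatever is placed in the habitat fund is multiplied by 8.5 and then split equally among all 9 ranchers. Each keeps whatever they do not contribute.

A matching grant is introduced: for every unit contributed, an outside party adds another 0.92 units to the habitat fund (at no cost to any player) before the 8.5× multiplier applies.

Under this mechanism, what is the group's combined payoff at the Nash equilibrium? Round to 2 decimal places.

Under the mechanism each unit contributed yields 8.5 × 1.92 / 9 = 1.8133 back to its contributor per unit of net cost, which exceeds 1, making full contribution the dominant choice for everyone.
At the Nash equilibrium everyone contributes 53. Group total payoff = 8.5 × 1.92 × 477 = 7784.64.

7784.64 dollars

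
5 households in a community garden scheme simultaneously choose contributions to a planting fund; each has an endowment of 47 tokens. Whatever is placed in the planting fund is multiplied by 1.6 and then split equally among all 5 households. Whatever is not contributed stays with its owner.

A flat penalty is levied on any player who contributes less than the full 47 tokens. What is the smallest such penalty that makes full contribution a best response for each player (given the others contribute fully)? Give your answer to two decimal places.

31.96 tokens

Given the others contribute fully, the best deviation is to contribute 0 (any partial contribution still incurs the fine and gives up units whose private return 0.3200 is below 1).
Deviating from 47 to 0 saves 47 tokens but forfeits the deviator's share of the drop in the planting fund: 1.6/5 × 47 = 15.04.
So the deviation gain is 47 − 15.04 = 31.96, and the fine must be at least 31.96 tokens to wipe it out.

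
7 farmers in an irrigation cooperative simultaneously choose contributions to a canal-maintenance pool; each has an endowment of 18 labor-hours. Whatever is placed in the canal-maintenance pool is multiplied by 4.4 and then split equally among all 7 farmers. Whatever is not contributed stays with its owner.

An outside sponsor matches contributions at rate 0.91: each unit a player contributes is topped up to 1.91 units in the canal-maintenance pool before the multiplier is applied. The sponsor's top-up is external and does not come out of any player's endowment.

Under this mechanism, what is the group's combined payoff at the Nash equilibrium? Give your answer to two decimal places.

1058.90 labor-hours

The effective private return per unit is now 4.4 × 1.91 / 7 = 1.2006 > 1, so every player's dominant strategy flips to full contribution.
At the Nash equilibrium everyone contributes 18. Group total payoff = 4.4 × 1.91 × 126 = 1058.90.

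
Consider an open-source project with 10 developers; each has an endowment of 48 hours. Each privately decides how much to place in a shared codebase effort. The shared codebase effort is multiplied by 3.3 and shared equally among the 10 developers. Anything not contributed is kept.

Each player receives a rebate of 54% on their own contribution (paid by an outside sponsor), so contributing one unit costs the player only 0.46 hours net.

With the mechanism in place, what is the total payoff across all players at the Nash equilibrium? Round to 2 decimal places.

The effective private return is (3.3/10) / 0.46 = 0.7174, which is still under 1, so the mechanism doesn't change anyone's dominant strategy: zero contribution.
At the Nash equilibrium no one contributes; group total payoff = 10 × 48 = 480.

480.00 hours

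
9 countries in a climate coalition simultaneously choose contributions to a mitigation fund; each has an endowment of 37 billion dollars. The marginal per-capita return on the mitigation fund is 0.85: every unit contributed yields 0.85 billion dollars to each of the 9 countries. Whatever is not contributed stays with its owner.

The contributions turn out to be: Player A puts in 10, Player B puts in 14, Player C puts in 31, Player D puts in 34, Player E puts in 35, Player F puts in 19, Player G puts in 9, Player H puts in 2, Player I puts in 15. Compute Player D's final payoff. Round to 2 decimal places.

146.65 billion dollars

Total contributed: 10 + 14 + 31 + 34 + 35 + 19 + 9 + 2 + 15 = 169.
Each receives 0.85 × 169 = 143.65 from the mitigation fund.
Player D keeps 37 − 34 = 3, so Player D's payoff is 3 + 143.65 = 146.65.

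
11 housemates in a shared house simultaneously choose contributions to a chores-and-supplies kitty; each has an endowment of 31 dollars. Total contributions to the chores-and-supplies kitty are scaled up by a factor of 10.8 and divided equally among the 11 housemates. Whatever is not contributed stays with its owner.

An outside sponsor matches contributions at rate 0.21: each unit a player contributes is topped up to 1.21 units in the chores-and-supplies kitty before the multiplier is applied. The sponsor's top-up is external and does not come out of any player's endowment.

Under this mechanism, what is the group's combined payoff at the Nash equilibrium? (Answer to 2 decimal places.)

4456.19 dollars

Under the mechanism each unit contributed yields 10.8 × 1.21 / 11 = 1.1880 back to its contributor per unit of net cost, which exceeds 1, making full contribution the dominant choice for everyone.
So the Nash equilibrium is full contribution by all 11; the group earns 10.8 × 1.21 × 341 = 4456.19.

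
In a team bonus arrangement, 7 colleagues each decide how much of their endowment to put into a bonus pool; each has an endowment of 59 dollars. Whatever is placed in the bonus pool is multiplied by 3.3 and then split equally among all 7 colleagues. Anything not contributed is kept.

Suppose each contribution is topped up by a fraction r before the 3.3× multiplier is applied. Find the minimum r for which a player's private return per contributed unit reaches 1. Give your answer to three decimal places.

With matching at rate r, one contributed unit becomes (1 + r) in the bonus pool and returns 3.3 × (1 + r) / 7 to the contributor.
Setting this equal to 1: 1 + r = 7/3.3 = 2.1212.
So the minimum matching rate is r = 2.1212 − 1 = 1.121.

1.121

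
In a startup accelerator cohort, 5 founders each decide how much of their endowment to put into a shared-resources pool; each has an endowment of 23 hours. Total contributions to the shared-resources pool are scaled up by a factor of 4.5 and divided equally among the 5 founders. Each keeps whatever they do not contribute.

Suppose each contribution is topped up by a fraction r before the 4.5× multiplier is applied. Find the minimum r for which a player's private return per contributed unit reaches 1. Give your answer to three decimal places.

With matching at rate r, one contributed unit becomes (1 + r) in the shared-resources pool and returns 4.5 × (1 + r) / 5 to the contributor.
Setting this equal to 1: 1 + r = 5/4.5 = 1.1111.
So the minimum matching rate is r = 1.1111 − 1 = 0.111.

0.111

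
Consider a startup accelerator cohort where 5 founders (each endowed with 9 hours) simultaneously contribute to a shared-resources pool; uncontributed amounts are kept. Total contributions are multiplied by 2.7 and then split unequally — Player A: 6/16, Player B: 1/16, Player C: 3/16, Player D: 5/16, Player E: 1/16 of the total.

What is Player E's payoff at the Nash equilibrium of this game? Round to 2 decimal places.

10.52 hours

A player with share s gets back 2.7·s per unit contributed, so full contribution is dominant for anyone with s > 1/2.7 = 0.3704 and zero contribution is dominant for anyone below.
Player A alone (share 6/16) is above the threshold, contributing 9; the remaining 4 contribute 0. Total contributed: 9.
Player E keeps 9 and receives 2.7 × 9 × 1/16 = 1.52 from the shared-resources pool, for a payoff of 10.52.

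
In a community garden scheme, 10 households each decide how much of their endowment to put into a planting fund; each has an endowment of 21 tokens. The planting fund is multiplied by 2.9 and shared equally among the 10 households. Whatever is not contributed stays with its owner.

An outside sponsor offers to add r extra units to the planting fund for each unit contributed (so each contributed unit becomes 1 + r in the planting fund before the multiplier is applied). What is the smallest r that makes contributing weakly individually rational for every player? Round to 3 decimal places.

With matching at rate r, one contributed unit becomes (1 + r) in the planting fund and returns 2.9 × (1 + r) / 10 to the contributor.
Setting this equal to 1: 1 + r = 10/2.9 = 3.4483.
So the minimum matching rate is r = 3.4483 − 1 = 2.448.

2.448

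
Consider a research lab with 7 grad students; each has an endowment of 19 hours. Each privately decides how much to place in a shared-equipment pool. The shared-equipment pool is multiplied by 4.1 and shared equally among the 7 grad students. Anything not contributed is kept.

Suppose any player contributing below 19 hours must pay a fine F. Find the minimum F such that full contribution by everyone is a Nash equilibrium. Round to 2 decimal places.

Given the others contribute fully, the best deviation is to contribute 0 (any partial contribution still incurs the fine and gives up units whose private return 0.5857 is below 1).
Deviating from 19 to 0 saves 19 hours but forfeits the deviator's share of the drop in the shared-equipment pool: 4.1/7 × 19 = 11.13.
So the deviation gain is 19 − 11.13 = 7.87, and the fine must be at least 7.87 hours to wipe it out.

7.87 hours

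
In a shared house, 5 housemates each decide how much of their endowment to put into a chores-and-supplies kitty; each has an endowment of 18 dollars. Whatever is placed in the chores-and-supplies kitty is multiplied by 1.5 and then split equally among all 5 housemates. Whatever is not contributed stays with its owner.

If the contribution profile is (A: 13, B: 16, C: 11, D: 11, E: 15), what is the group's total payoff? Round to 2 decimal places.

Total contributed: 13 + 16 + 11 + 11 + 15 = 66; total kept: 5 × 18 − 66 = 24.
The chores-and-supplies kitty pays out 1.5 × 66 = 99.00 in aggregate.
Group total = 24 + 99.00 = 123.00.

123.00 dollars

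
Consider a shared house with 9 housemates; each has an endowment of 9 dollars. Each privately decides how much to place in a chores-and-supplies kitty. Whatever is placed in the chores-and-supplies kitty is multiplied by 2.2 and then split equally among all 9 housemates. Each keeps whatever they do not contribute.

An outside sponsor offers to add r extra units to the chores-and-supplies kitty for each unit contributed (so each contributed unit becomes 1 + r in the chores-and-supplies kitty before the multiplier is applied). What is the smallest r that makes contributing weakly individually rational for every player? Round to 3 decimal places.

3.091

With matching at rate r, one contributed unit becomes (1 + r) in the chores-and-supplies kitty and returns 2.2 × (1 + r) / 9 to the contributor.
Setting this equal to 1: 1 + r = 9/2.2 = 4.0909.
So the minimum matching rate is r = 4.0909 − 1 = 3.091.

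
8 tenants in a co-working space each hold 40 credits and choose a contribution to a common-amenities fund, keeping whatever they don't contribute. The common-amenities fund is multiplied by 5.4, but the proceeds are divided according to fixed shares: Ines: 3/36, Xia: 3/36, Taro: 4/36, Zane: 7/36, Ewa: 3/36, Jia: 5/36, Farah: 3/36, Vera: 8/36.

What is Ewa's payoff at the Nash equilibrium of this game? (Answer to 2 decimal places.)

76.00 credits

Player j's private return per contributed unit is 5.4 × (j's share). Contributing is weakly dominant for j when that share is at least 1/5.4 = 0.1852, and contributing 0 is dominant otherwise.
Zane and Vera clear that bar, contributing 40 each; the remaining 6 contribute 0. Total contributed: 80.
Ewa keeps 40 and receives 5.4 × 80 × 3/36 = 36.00 from the common-amenities fund, for a payoff of 76.00.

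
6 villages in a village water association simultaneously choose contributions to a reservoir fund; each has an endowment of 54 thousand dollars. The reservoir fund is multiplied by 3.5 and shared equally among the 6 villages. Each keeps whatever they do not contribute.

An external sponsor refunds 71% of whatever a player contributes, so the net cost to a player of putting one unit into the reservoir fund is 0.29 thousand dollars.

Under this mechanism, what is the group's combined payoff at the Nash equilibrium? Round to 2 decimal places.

1364.04 thousand dollars

The effective private return per unit is now (3.5/6) / 0.29 = 2.0115 > 1, so every player's dominant strategy flips to full contribution.
At the Nash equilibrium everyone contributes 54. Group total payoff = 6 × (54 × 0.71 + 3.5 × 54) = 1364.04.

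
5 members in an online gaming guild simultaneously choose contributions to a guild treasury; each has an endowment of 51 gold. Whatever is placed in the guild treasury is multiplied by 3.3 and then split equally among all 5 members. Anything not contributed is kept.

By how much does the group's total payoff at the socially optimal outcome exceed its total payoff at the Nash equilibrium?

Each contributed unit returns 3.3/5 = 0.6600 to its contributor — below 1 — so contributing 0 is dominant for every player. At the Nash equilibrium everyone keeps their 51, and the group total is 5 × 51 = 255.
Each contributed unit returns 3.300 to the group as a whole (0.6600 to each of 5 players), which exceeds 1, so the social optimum is full contribution: group total = 3.300 × 255 = 841.50.
Efficiency loss = 841.50 − 255 = 586.50.

586.50 gold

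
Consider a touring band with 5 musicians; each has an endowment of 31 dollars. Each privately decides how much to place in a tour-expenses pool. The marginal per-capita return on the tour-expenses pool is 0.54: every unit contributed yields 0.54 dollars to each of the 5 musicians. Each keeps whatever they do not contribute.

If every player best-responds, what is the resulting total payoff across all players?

The private return per contributed unit is 0.54 < 1, so contributing 0 is dominant for every player. At the Nash equilibrium everyone keeps their 31, and the group total is 5 × 31 = 155.

155.00 dollars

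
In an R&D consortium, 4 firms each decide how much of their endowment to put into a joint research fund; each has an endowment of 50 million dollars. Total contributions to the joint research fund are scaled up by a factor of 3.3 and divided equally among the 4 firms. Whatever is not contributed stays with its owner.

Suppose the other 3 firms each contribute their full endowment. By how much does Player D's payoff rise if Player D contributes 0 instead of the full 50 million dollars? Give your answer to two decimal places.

Switching from a contribution of 50 to 0 lets Player D keep an extra 50 million dollars, but lowers the joint research fund by 50, which costs Player D their own share of that drop: 3.3/4 × 50 = 41.25.
Net gain = 50 − 41.25 = 8.75. The private return per contributed unit (0.8250) is below 1, so free-riding is indeed the best response regardless of what the others do.

8.75 million dollars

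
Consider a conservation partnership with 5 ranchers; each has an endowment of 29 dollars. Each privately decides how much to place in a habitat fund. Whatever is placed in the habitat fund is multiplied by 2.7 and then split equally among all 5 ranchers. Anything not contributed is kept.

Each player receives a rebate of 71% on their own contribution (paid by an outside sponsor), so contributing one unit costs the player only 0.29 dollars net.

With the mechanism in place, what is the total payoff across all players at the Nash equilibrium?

494.45 dollars

The effective private return per unit is now (2.7/5) / 0.29 = 1.8621 > 1, so every player's dominant strategy flips to full contribution.
At the Nash equilibrium everyone contributes 29. Group total payoff = 5 × (29 × 0.71 + 2.7 × 29) = 494.45.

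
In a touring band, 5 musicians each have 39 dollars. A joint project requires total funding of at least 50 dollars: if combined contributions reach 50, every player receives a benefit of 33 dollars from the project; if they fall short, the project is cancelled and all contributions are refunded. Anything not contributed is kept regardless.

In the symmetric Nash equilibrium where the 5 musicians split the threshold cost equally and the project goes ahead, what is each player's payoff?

62 dollars

Equal share of the threshold: 50/5 = 10.
At this profile no one gains by cutting their contribution: any cut drops the total below 50, the project is cancelled, contributions are refunded, and the deviator ends with 39, which is less than 39 − 10 + 33 = 62. Contributing more than 10 just wastes the excess. So contributing exactly 10 is a best response.
Each player's payoff: 39 − 10 + 33 = 62.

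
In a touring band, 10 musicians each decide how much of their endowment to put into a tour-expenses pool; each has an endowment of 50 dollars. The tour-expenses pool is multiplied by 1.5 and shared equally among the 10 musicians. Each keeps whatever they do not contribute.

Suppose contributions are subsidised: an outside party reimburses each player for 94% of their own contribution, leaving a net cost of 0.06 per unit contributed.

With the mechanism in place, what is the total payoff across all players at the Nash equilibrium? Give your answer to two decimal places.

The effective private return per unit is now (1.5/10) / 0.06 = 2.5000 > 1, so every player's dominant strategy flips to full contribution.
So the Nash equilibrium is full contribution by all 10; the group earns 10 × (50 × 0.94 + 1.5 × 50) = 1220.00.

1220.00 dollars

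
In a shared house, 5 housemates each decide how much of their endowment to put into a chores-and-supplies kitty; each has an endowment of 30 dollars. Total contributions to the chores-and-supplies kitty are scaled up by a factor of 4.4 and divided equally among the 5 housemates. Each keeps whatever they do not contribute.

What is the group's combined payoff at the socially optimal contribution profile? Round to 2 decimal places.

Each contributed unit returns 4.400 to the group as a whole (0.8800 to each of 5 players), which exceeds 1, so the social optimum is full contribution: group total = 4.400 × 150 = 660.00.

660.00 dollars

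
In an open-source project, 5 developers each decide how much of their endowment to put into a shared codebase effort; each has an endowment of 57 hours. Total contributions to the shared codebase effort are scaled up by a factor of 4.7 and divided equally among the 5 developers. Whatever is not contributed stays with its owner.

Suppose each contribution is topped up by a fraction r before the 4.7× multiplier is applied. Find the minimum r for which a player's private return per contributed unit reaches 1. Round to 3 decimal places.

With matching at rate r, one contributed unit becomes (1 + r) in the shared codebase effort and returns 4.7 × (1 + r) / 5 to the contributor.
Setting this equal to 1: 1 + r = 5/4.7 = 1.0638.
So the minimum matching rate is r = 1.0638 − 1 = 0.064.

0.064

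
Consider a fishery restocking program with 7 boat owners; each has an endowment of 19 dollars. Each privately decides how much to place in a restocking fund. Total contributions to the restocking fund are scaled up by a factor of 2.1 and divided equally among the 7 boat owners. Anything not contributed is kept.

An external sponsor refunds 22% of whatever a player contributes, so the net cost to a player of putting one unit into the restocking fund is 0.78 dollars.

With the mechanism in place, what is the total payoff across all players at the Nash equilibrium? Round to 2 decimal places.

Even with the mechanism, each unit contributed returns only (2.1/7) / 0.78 = 0.3846 per unit of net cost, so contributing nothing is still dominant.
At the Nash equilibrium no one contributes; group total payoff = 7 × 19 = 133.

133.00 dollars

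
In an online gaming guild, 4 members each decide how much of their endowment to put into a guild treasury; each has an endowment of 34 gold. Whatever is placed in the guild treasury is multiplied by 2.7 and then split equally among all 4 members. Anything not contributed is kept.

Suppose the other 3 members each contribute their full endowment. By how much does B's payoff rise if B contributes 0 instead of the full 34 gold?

11.05 gold

Switching from a contribution of 34 to 0 lets B keep an extra 34 gold, but lowers the guild treasury by 34, which costs B their own share of that drop: 2.7/4 × 34 = 22.95.
Net gain = 34 − 22.95 = 11.05. The private return per contributed unit (0.6750) is below 1, so free-riding is indeed the best response regardless of what the others do.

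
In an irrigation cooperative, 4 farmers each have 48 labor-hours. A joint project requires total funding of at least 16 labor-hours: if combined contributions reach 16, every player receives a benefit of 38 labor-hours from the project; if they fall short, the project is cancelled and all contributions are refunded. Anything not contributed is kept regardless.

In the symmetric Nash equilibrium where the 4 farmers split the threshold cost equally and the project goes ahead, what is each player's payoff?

Equal share of the threshold: 16/4 = 4.
At this profile no one gains by cutting their contribution: any cut drops the total below 16, the project is cancelled, contributions are refunded, and the deviator ends with 48, which is less than 48 − 4 + 38 = 82. Contributing more than 4 just wastes the excess. So contributing exactly 4 is a best response.
Each player's payoff: 48 − 4 + 38 = 82.

82 labor-hours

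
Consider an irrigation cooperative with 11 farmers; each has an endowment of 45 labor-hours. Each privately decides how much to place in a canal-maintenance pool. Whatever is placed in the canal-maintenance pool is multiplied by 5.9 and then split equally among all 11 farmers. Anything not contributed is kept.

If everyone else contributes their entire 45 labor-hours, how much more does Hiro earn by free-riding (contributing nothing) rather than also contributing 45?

Switching from a contribution of 45 to 0 lets Hiro keep an extra 45 labor-hours, but lowers the canal-maintenance pool by 45, which costs Hiro their own share of that drop: 5.9/11 × 45 = 24.14.
Net gain = 45 − 24.14 = 20.86. The private return per contributed unit (0.5364) is below 1, so free-riding is indeed the best response regardless of what the others do.

20.86 labor-hours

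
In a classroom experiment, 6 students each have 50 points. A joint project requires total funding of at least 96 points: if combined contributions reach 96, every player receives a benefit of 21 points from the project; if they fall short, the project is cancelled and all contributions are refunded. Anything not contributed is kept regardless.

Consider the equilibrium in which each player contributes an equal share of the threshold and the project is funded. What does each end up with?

55 points

Equal share of the threshold: 96/6 = 16.
At this profile no one gains by cutting their contribution: any cut drops the total below 96, the project is cancelled, contributions are refunded, and the deviator ends with 50, which is less than 50 − 16 + 21 = 55. Contributing more than 16 just wastes the excess. So contributing exactly 16 is a best response.
Each player's payoff: 50 − 16 + 21 = 55.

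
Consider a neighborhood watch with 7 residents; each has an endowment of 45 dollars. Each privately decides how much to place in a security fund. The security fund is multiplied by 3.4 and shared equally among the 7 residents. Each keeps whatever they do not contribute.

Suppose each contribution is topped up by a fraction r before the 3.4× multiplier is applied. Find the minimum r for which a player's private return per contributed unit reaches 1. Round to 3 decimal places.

1.059

With matching at rate r, one contributed unit becomes (1 + r) in the security fund and returns 3.4 × (1 + r) / 7 to the contributor.
Setting this equal to 1: 1 + r = 7/3.4 = 2.0588.
So the minimum matching rate is r = 2.0588 − 1 = 1.059.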